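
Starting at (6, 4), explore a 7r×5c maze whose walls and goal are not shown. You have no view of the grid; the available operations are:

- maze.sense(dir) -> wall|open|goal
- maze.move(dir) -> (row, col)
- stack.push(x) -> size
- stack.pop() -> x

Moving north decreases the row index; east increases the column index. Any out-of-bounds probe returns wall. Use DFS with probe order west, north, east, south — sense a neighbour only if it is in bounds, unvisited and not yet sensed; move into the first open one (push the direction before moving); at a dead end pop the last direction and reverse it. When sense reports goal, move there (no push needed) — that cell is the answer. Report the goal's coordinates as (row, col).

==> maze.sense(dir='west')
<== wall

==> maze.sense(dir='north')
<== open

==> stack.push(x='north')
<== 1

==> maze.move(dir='north')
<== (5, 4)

==> maze.sense(dir='west')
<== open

==> stack.push(x='west')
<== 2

==> maze.move(dir='west')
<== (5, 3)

==> maze.sense(dir='west')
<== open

==> stack.push(x='west')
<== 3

==> maze.move(dir='west')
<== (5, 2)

==> maze.sense(dir='west')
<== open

==> stack.push(x='west')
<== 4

==> maze.move(dir='west')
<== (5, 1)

==> maze.sense(dir='west')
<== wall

==> maze.sense(dir='north')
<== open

==> stack.push(x='north')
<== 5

==> maze.move(dir='north')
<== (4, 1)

==> maze.sense(dir='west')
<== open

==> stack.push(x='west')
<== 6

==> maze.move(dir='west')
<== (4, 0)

==> maze.sense(dir='north')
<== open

==> stack.push(x='north')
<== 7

==> maze.move(dir='north')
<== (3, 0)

==> maze.sense(dir='north')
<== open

==> stack.push(x='north')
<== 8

==> maze.move(dir='north')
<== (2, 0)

==> maze.sense(dir='north')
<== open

==> stack.push(x='north')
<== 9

==> maze.move(dir='north')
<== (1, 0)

==> maze.sense(dir='north')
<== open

==> stack.push(x='north')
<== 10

==> maze.move(dir='north')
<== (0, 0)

==> maze.sense(dir='east')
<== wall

==> stack.pop()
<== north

==> maze.move(dir='south')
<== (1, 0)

==> maze.sense(dir='east')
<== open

==> stack.push(x='east')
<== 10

==> maze.move(dir='east')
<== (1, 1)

==> maze.sense(dir='east')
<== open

==> stack.push(x='east')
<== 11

==> maze.move(dir='east')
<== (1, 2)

==> maze.sense(dir='north')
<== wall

==> maze.sense(dir='east')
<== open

==> stack.push(x='east')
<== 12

==> maze.move(dir='east')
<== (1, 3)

==> maze.sense(dir='north')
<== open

==> stack.push(x='north')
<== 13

==> maze.move(dir='north')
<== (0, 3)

==> maze.sense(dir='east')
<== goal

==> maze.move(dir='east')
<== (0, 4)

Answer: (0, 4)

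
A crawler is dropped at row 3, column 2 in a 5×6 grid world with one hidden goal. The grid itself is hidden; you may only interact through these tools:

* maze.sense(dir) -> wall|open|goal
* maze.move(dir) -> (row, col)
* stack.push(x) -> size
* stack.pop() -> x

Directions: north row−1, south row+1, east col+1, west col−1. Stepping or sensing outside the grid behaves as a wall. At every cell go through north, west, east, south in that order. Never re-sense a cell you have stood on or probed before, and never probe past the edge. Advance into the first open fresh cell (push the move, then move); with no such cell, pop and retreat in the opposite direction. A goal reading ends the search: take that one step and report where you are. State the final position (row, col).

% maze.sense(dir→north) == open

% stack.push(x→north) == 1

% maze.move(dir→north) == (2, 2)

% maze.sense(dir→north) == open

% stack.push(x→north) == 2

% maze.move(dir→north) == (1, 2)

% maze.sense(dir→north) == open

% stack.push(x→north) == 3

% maze.move(dir→north) == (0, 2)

% maze.sense(dir→west) == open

% stack.push(x→west) == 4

% maze.move(dir→west) == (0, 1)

% maze.sense(dir→west) == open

% stack.push(x→west) == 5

% maze.move(dir→west) == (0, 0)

% maze.sense(dir→south) == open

% stack.push(x→south) == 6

% maze.move(dir→south) == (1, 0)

% maze.sense(dir→east) == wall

% maze.sense(dir→south) == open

% stack.push(x→south) == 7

% maze.move(dir→south) == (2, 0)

% maze.sense(dir→east) == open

% stack.push(x→east) == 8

% maze.move(dir→east) == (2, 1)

% maze.sense(dir→south) == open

% stack.push(x→south) == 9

% maze.move(dir→south) == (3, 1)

% maze.sense(dir→west) == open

% stack.push(x→west) == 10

% maze.move(dir→west) == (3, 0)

% maze.sense(dir→south) == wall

% stack.pop() == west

% maze.move(dir→east) == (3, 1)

% maze.sense(dir→south) == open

% stack.push(x→south) == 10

% maze.move(dir→south) == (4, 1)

% maze.sense(dir→east) == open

% stack.push(x→east) == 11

% maze.move(dir→east) == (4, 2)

% maze.sense(dir→east) == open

% stack.push(x→east) == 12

% maze.move(dir→east) == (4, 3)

% maze.sense(dir→north) == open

% stack.push(x→north) == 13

% maze.move(dir→north) == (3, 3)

% maze.sense(dir→north) == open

% stack.push(x→north) == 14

% maze.move(dir→north) == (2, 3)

% maze.sense(dir→north) == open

% stack.push(x→north) == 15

% maze.move(dir→north) == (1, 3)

% maze.sense(dir→north) == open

% stack.push(x→north) == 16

% maze.move(dir→north) == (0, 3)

% maze.sense(dir→east) == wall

% stack.pop() == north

% maze.move(dir→south) == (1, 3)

% maze.sense(dir→east) == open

% stack.push(x→east) == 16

% maze.move(dir→east) == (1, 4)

% maze.sense(dir→east) == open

% stack.push(x→east) == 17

% maze.move(dir→east) == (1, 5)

% maze.sense(dir→north) == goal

% maze.move(dir→north) == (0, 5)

Answer: (0, 5)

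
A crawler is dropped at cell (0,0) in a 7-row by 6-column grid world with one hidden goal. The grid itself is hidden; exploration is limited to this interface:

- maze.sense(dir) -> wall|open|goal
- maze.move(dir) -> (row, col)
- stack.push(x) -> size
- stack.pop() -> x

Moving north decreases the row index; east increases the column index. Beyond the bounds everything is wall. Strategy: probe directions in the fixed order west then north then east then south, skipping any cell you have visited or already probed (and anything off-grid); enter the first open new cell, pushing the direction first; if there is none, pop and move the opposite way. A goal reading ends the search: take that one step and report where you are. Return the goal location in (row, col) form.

==> sense(dir→east)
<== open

==> push(x→east)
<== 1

==> move(dir→east)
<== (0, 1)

==> sense(dir→east)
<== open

==> push(x→east)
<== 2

==> move(dir→east)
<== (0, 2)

==> sense(dir→east)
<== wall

==> sense(dir→south)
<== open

==> push(x→south)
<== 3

==> move(dir→south)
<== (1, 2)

==> sense(dir→west)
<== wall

==> sense(dir→east)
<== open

==> push(x→east)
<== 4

==> move(dir→east)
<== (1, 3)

==> sense(dir→east)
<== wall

==> sense(dir→south)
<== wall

==> pop()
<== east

==> move(dir→west)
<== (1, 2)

==> sense(dir→south)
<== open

==> push(x→south)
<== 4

==> move(dir→south)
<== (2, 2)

==> sense(dir→west)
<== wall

==> sense(dir→south)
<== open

==> push(x→south)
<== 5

==> move(dir→south)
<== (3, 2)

==> sense(dir→west)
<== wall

==> sense(dir→east)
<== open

==> push(x→east)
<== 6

==> move(dir→east)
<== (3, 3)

==> sense(dir→east)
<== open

==> push(x→east)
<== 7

==> move(dir→east)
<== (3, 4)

==> sense(dir→north)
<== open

==> push(x→north)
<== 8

==> move(dir→north)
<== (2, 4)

==> sense(dir→east)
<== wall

==> pop()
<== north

==> move(dir→south)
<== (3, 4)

==> sense(dir→east)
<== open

==> push(x→east)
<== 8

==> move(dir→east)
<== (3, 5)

==> sense(dir→south)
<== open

==> push(x→south)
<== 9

==> move(dir→south)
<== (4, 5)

==> sense(dir→west)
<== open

==> push(x→west)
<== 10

==> move(dir→west)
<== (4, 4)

==> sense(dir→west)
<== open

==> push(x→west)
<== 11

==> move(dir→west)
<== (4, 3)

==> sense(dir→west)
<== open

==> push(x→west)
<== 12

==> move(dir→west)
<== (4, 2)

==> sense(dir→west)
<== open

==> push(x→west)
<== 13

==> move(dir→west)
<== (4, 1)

==> sense(dir→west)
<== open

==> push(x→west)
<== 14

==> move(dir→west)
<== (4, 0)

==> sense(dir→north)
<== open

==> push(x→north)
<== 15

==> move(dir→north)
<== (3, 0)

==> sense(dir→north)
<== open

==> push(x→north)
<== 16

==> move(dir→north)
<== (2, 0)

==> sense(dir→north)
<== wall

==> pop()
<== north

==> move(dir→south)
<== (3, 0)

==> pop()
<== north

==> move(dir→south)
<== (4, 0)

==> sense(dir→south)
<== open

==> push(x→south)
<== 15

==> move(dir→south)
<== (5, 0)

==> sense(dir→east)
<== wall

==> sense(dir→south)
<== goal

==> move(dir→south)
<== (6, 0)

Answer: (6, 0)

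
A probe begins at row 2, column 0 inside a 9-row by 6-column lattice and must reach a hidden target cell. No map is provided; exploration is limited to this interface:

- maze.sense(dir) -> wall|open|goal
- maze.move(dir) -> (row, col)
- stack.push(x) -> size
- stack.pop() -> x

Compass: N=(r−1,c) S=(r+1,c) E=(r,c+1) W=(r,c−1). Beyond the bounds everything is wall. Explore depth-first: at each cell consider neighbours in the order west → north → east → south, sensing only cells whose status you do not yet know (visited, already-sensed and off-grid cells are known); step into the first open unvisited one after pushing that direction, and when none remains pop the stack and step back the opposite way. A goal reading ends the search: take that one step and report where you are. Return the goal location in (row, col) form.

>> maze.sense(dir→north)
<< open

>> stack.push(x→north)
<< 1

>> maze.move(dir→north)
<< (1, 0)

>> maze.sense(dir→north)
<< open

>> stack.push(x→north)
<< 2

>> maze.move(dir→north)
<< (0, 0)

>> maze.sense(dir→east)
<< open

>> stack.push(x→east)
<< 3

>> maze.move(dir→east)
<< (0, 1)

>> maze.sense(dir→east)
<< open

>> stack.push(x→east)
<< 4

>> maze.move(dir→east)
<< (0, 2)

>> maze.sense(dir→east)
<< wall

>> maze.sense(dir→south)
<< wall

>> stack.pop()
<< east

>> maze.move(dir→west)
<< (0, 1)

>> maze.sense(dir→south)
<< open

>> stack.push(x→south)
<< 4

>> maze.move(dir→south)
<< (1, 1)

>> maze.sense(dir→south)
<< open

>> stack.push(x→south)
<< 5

>> maze.move(dir→south)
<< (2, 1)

>> maze.sense(dir→east)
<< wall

>> maze.sense(dir→south)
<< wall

>> stack.pop()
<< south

>> maze.move(dir→north)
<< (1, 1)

>> stack.pop()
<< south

>> maze.move(dir→north)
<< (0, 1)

>> stack.pop()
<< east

>> maze.move(dir→west)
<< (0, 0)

>> stack.pop()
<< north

>> maze.move(dir→south)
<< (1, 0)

>> stack.pop()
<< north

>> maze.move(dir→south)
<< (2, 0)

>> maze.sense(dir→south)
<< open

>> stack.push(x→south)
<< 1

>> maze.move(dir→south)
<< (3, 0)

>> maze.sense(dir→south)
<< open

>> stack.push(x→south)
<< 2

>> maze.move(dir→south)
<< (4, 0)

>> maze.sense(dir→east)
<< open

>> stack.push(x→east)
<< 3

>> maze.move(dir→east)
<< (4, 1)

>> maze.sense(dir→east)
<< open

>> stack.push(x→east)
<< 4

>> maze.move(dir→east)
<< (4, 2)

>> maze.sense(dir→north)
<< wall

>> maze.sense(dir→east)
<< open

>> stack.push(x→east)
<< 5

>> maze.move(dir→east)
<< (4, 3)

>> maze.sense(dir→north)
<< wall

>> maze.sense(dir→east)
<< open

>> stack.push(x→east)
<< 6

>> maze.move(dir→east)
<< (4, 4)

>> maze.sense(dir→north)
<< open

>> stack.push(x→north)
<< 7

>> maze.move(dir→north)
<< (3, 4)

>> maze.sense(dir→north)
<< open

>> stack.push(x→north)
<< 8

>> maze.move(dir→north)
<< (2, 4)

>> maze.sense(dir→west)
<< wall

>> maze.sense(dir→north)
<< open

>> stack.push(x→north)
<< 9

>> maze.move(dir→north)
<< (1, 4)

>> maze.sense(dir→west)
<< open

>> stack.push(x→west)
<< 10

>> maze.move(dir→west)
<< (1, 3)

>> stack.pop()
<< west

>> maze.move(dir→east)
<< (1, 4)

>> maze.sense(dir→north)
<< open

>> stack.push(x→north)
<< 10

>> maze.move(dir→north)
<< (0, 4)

>> maze.sense(dir→east)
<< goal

>> maze.move(dir→east)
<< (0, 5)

Answer: (0, 5)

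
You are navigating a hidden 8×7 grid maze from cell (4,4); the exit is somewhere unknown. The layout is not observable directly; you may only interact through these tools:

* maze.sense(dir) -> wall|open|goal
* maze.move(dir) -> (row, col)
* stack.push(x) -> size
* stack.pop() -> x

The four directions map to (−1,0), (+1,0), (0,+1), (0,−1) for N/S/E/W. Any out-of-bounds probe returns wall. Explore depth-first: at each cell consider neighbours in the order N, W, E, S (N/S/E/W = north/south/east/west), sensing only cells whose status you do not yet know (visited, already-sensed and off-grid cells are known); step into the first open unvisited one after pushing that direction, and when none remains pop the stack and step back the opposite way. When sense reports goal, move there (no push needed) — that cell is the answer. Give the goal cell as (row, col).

// 1. maze.sense(dir: north) ~> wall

// 2. maze.sense(dir: west) ~> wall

// 3. maze.sense(dir: east) ~> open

// 4. stack.push(x: east) ~> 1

// 5. maze.move(dir: east) ~> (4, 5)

// 6. maze.sense(dir: north) ~> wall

// 7. maze.sense(dir: east) ~> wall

// 8. maze.sense(dir: south) ~> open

// 9. stack.push(x: south) ~> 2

// 10. maze.move(dir: south) ~> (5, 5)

// 11. maze.sense(dir: west) ~> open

// 12. stack.push(x: west) ~> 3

// 13. maze.move(dir: west) ~> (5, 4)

// 14. maze.sense(dir: west) ~> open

// 15. stack.push(x: west) ~> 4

// 16. maze.move(dir: west) ~> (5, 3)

// 17. maze.sense(dir: west) ~> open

// 18. stack.push(x: west) ~> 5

// 19. maze.move(dir: west) ~> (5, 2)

// 20. maze.sense(dir: north) ~> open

// 21. stack.push(x: north) ~> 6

// 22. maze.move(dir: north) ~> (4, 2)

// 23. maze.sense(dir: north) ~> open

// 24. stack.push(x: north) ~> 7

// 25. maze.move(dir: north) ~> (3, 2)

// 26. maze.sense(dir: north) ~> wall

// 27. maze.sense(dir: west) ~> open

// 28. stack.push(x: west) ~> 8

// 29. maze.move(dir: west) ~> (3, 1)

// 30. maze.sense(dir: north) ~> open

// 31. stack.push(x: north) ~> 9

// 32. maze.move(dir: north) ~> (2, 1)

// 33. maze.sense(dir: north) ~> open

// 34. stack.push(x: north) ~> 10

// 35. maze.move(dir: north) ~> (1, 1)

// 36. maze.sense(dir: north) ~> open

// 37. stack.push(x: north) ~> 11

// 38. maze.move(dir: north) ~> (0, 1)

// 39. maze.sense(dir: west) ~> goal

// 40. maze.move(dir: west) ~> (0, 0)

Answer: (0, 0)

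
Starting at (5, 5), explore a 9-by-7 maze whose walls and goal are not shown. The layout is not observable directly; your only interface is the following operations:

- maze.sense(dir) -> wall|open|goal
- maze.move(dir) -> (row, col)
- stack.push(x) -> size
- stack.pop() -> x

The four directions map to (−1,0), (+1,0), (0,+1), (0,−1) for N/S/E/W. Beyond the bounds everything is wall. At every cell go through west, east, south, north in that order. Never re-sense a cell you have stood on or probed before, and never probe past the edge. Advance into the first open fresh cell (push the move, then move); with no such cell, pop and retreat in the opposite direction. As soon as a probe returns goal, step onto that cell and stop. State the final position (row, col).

% 1. maze.sense(west) => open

% 2. stack.push(west) => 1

% 3. maze.move(west) => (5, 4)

% 4. maze.sense(west) => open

% 5. stack.push(west) => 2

% 6. maze.move(west) => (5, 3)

% 7. maze.sense(west) => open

% 8. stack.push(west) => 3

% 9. maze.move(west) => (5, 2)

% 10. maze.sense(west) => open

% 11. stack.push(west) => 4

% 12. maze.move(west) => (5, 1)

% 13. maze.sense(west) => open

% 14. stack.push(west) => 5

% 15. maze.move(west) => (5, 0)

% 16. maze.sense(south) => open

% 17. stack.push(south) => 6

% 18. maze.move(south) => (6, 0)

% 19. maze.sense(east) => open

% 20. stack.push(east) => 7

% 21. maze.move(east) => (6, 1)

% 22. maze.sense(east) => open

% 23. stack.push(east) => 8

% 24. maze.move(east) => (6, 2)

% 25. maze.sense(east) => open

% 26. stack.push(east) => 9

% 27. maze.move(east) => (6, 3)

% 28. maze.sense(east) => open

% 29. stack.push(east) => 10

% 30. maze.move(east) => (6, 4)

% 31. maze.sense(east) => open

% 32. stack.push(east) => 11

% 33. maze.move(east) => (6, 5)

% 34. maze.sense(east) => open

% 35. stack.push(east) => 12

% 36. maze.move(east) => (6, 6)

% 37. maze.sense(south) => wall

% 38. maze.sense(north) => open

% 39. stack.push(north) => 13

% 40. maze.move(north) => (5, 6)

% 41. maze.sense(north) => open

% 42. stack.push(north) => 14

% 43. maze.move(north) => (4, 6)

% 44. maze.sense(west) => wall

% 45. maze.sense(north) => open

% 46. stack.push(north) => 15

% 47. maze.move(north) => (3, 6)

% 48. maze.sense(west) => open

% 49. stack.push(west) => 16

% 50. maze.move(west) => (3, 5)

% 51. maze.sense(west) => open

% 52. stack.push(west) => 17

% 53. maze.move(west) => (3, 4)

% 54. maze.sense(west) => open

% 55. stack.push(west) => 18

% 56. maze.move(west) => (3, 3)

% 57. maze.sense(west) => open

% 58. stack.push(west) => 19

% 59. maze.move(west) => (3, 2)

% 60. maze.sense(west) => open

% 61. stack.push(west) => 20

% 62. maze.move(west) => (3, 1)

% 63. maze.sense(west) => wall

% 64. maze.sense(south) => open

% 65. stack.push(south) => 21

% 66. maze.move(south) => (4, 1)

% 67. maze.sense(west) => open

% 68. stack.push(west) => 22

% 69. maze.move(west) => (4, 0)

% 70. stack.pop() => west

% 71. maze.move(east) => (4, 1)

% 72. maze.sense(east) => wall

% 73. stack.pop() => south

% 74. maze.move(north) => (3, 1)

% 75. maze.sense(north) => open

% 76. stack.push(north) => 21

% 77. maze.move(north) => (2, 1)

% 78. maze.sense(west) => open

% 79. stack.push(west) => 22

% 80. maze.move(west) => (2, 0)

% 81. maze.sense(north) => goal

% 82. maze.move(north) => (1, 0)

Answer: (1, 0)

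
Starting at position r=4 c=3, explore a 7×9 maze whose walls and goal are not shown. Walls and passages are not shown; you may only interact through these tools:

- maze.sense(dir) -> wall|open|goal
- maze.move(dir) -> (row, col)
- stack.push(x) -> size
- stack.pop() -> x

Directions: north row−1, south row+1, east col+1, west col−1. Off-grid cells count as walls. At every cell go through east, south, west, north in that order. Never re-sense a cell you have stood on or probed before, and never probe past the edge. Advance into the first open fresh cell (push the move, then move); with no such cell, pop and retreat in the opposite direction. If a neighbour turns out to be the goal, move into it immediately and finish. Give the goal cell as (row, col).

// 1. sense(dir→east) -> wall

// 2. sense(dir→south) -> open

// 3. push(x→south) -> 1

// 4. move(dir→south) -> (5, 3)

// 5. sense(dir→east) -> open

// 6. push(x→east) -> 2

// 7. move(dir→east) -> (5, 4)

// 8. sense(dir→east) -> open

// 9. push(x→east) -> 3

// 10. move(dir→east) -> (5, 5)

// 11. sense(dir→east) -> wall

// 12. sense(dir→south) -> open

// 13. push(x→south) -> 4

// 14. move(dir→south) -> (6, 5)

// 15. sense(dir→east) -> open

// 16. push(x→east) -> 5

// 17. move(dir→east) -> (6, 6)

// 18. sense(dir→east) -> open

// 19. push(x→east) -> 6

// 20. move(dir→east) -> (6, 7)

// 21. sense(dir→east) -> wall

// 22. sense(dir→north) -> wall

// 23. pop() -> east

// 24. move(dir→west) -> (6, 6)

// 25. pop() -> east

// 26. move(dir→west) -> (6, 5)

// 27. sense(dir→west) -> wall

// 28. pop() -> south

// 29. move(dir→north) -> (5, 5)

// 30. sense(dir→north) -> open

// 31. push(x→north) -> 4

// 32. move(dir→north) -> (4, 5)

// 33. sense(dir→east) -> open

// 34. push(x→east) -> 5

// 35. move(dir→east) -> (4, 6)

// 36. sense(dir→east) -> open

// 37. push(x→east) -> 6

// 38. move(dir→east) -> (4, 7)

// 39. sense(dir→east) -> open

// 40. push(x→east) -> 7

// 41. move(dir→east) -> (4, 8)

// 42. sense(dir→south) -> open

// 43. push(x→south) -> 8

// 44. move(dir→south) -> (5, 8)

// 45. pop() -> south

// 46. move(dir→north) -> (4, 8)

// 47. sense(dir→north) -> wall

// 48. pop() -> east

// 49. move(dir→west) -> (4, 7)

// 50. sense(dir→north) -> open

// 51. push(x→north) -> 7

// 52. move(dir→north) -> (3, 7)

// 53. sense(dir→west) -> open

// 54. push(x→west) -> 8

// 55. move(dir→west) -> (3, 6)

// 56. sense(dir→west) -> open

// 57. push(x→west) -> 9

// 58. move(dir→west) -> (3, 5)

// 59. sense(dir→west) -> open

// 60. push(x→west) -> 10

// 61. move(dir→west) -> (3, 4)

// 62. sense(dir→west) -> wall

// 63. sense(dir→north) -> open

// 64. push(x→north) -> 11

// 65. move(dir→north) -> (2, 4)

// 66. sense(dir→east) -> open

// 67. push(x→east) -> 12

// 68. move(dir→east) -> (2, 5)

// 69. sense(dir→east) -> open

// 70. push(x→east) -> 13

// 71. move(dir→east) -> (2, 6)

// 72. sense(dir→east) -> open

// 73. push(x→east) -> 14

// 74. move(dir→east) -> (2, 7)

// 75. sense(dir→east) -> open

// 76. push(x→east) -> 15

// 77. move(dir→east) -> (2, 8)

// 78. sense(dir→north) -> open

// 79. push(x→north) -> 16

// 80. move(dir→north) -> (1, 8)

// 81. sense(dir→west) -> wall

// 82. sense(dir→north) -> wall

// 83. pop() -> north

// 84. move(dir→south) -> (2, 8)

// 85. pop() -> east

// 86. move(dir→west) -> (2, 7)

// 87. pop() -> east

// 88. move(dir→west) -> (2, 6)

// 89. sense(dir→north) -> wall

// 90. pop() -> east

// 91. move(dir→west) -> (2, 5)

// 92. sense(dir→north) -> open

// 93. push(x→north) -> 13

// 94. move(dir→north) -> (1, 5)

// 95. sense(dir→west) -> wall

// 96. sense(dir→north) -> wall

// 97. pop() -> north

// 98. move(dir→south) -> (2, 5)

// 99. pop() -> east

// 100. move(dir→west) -> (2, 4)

// 101. sense(dir→west) -> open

// 102. push(x→west) -> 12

// 103. move(dir→west) -> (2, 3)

// 104. sense(dir→west) -> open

// 105. push(x→west) -> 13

// 106. move(dir→west) -> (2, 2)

// 107. sense(dir→south) -> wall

// 108. sense(dir→west) -> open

// 109. push(x→west) -> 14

// 110. move(dir→west) -> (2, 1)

// 111. sense(dir→south) -> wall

// 112. sense(dir→west) -> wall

// 113. sense(dir→north) -> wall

// 114. pop() -> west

// 115. move(dir→east) -> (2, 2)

// 116. sense(dir→north) -> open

// 117. push(x→north) -> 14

// 118. move(dir→north) -> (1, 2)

// 119. sense(dir→east) -> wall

// 120. sense(dir→north) -> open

// 121. push(x→north) -> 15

// 122. move(dir→north) -> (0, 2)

// 123. sense(dir→east) -> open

// 124. push(x→east) -> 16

// 125. move(dir→east) -> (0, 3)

// 126. sense(dir→east) -> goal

// 127. move(dir→east) -> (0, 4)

Answer: (0, 4)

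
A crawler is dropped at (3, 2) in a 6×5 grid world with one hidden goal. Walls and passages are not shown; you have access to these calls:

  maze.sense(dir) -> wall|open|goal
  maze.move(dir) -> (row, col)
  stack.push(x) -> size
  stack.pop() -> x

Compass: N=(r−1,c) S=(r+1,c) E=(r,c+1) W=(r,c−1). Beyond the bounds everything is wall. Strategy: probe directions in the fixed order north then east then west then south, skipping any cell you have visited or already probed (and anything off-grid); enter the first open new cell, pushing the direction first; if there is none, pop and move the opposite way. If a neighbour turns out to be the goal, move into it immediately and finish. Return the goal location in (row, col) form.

> maze.sense dir→north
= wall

> maze.sense dir→east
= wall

> maze.sense dir→west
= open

> stack.push x→west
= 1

> maze.move dir→west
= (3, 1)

> maze.sense dir→north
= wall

> maze.sense dir→west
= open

> stack.push x→west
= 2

> maze.move dir→west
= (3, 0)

> maze.sense dir→north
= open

> stack.push x→north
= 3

> maze.move dir→north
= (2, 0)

> maze.sense dir→north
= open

> stack.push x→north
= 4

> maze.move dir→north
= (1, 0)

> maze.sense dir→north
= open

> stack.push x→north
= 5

> maze.move dir→north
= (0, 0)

> maze.sense dir→east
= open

> stack.push x→east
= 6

> maze.move dir→east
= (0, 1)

> maze.sense dir→east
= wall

> maze.sense dir→south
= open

> stack.push x→south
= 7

> maze.move dir→south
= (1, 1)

> maze.sense dir→east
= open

> stack.push x→east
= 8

> maze.move dir→east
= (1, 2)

> maze.sense dir→east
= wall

> stack.pop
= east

> maze.move dir→west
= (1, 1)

> stack.pop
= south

> maze.move dir→north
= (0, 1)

> stack.pop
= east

> maze.move dir→west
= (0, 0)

> stack.pop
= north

> maze.move dir→south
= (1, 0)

> stack.pop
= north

> maze.move dir→south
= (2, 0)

> stack.pop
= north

> maze.move dir→south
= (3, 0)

> maze.sense dir→south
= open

> stack.push x→south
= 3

> maze.move dir→south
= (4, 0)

> maze.sense dir→east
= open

> stack.push x→east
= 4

> maze.move dir→east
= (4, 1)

> maze.sense dir→east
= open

> stack.push x→east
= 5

> maze.move dir→east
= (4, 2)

> maze.sense dir→east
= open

> stack.push x→east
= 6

> maze.move dir→east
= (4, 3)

> maze.sense dir→east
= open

> stack.push x→east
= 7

> maze.move dir→east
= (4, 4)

> maze.sense dir→north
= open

> stack.push x→north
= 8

> maze.move dir→north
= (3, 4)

> maze.sense dir→north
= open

> stack.push x→north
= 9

> maze.move dir→north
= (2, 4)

> maze.sense dir→north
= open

> stack.push x→north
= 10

> maze.move dir→north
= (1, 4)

> maze.sense dir→north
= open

> stack.push x→north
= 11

> maze.move dir→north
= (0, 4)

> maze.sense dir→west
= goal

> maze.move dir→west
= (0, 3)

Answer: (0, 3)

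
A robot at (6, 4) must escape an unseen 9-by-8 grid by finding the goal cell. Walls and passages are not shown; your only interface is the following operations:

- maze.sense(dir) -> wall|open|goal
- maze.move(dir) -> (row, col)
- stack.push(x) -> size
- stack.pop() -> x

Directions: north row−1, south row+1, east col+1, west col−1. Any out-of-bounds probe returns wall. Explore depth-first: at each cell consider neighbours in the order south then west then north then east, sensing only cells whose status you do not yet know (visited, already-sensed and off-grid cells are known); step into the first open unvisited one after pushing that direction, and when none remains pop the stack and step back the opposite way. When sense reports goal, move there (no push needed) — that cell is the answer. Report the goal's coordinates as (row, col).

>>> sense south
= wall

>>> sense west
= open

>>> push west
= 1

>>> move west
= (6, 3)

>>> sense south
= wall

>>> sense west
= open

>>> push west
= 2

>>> move west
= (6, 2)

>>> sense south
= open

>>> push south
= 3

>>> move south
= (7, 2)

>>> sense south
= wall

>>> sense west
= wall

>>> pop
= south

>>> move north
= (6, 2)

>>> sense west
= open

>>> push west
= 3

>>> move west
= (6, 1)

>>> sense west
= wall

>>> sense north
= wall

>>> pop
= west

>>> move east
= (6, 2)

>>> sense north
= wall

>>> pop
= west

>>> move east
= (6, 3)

>>> sense north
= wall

>>> pop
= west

>>> move east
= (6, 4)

>>> sense north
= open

>>> push north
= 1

>>> move north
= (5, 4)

>>> sense north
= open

>>> push north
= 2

>>> move north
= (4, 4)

>>> sense west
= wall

>>> sense north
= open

>>> push north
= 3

>>> move north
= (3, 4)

>>> sense west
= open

>>> push west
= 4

>>> move west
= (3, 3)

>>> sense west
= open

>>> push west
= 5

>>> move west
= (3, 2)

>>> sense south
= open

>>> push south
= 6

>>> move south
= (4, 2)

>>> sense west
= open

>>> push west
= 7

>>> move west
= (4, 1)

>>> sense west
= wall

>>> sense north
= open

>>> push north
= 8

>>> move north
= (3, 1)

>>> sense west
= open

>>> push west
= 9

>>> move west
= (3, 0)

>>> sense north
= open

>>> push north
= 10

>>> move north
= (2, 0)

>>> sense north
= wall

>>> sense east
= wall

>>> pop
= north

>>> move south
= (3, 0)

>>> pop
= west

>>> move east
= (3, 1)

>>> pop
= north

>>> move south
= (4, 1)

>>> pop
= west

>>> move east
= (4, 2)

>>> pop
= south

>>> move north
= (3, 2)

>>> sense north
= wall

>>> pop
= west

>>> move east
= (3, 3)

>>> sense north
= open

>>> push north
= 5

>>> move north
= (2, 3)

>>> sense north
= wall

>>> sense east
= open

>>> push east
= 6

>>> move east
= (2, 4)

>>> sense north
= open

>>> push north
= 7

>>> move north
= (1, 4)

>>> sense north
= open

>>> push north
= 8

>>> move north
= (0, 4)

>>> sense west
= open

>>> push west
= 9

>>> move west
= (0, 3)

>>> sense west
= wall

>>> pop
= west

>>> move east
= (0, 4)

>>> sense east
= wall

>>> pop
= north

>>> move south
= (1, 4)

>>> sense east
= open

>>> push east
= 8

>>> move east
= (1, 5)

>>> sense south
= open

>>> push south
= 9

>>> move south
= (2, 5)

>>> sense south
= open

>>> push south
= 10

>>> move south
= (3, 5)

>>> sense south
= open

>>> push south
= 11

>>> move south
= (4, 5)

>>> sense south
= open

>>> push south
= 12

>>> move south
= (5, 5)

>>> sense south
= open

>>> push south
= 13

>>> move south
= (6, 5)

>>> sense south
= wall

>>> sense east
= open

>>> push east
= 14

>>> move east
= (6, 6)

>>> sense south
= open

>>> push south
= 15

>>> move south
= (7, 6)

>>> sense south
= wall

>>> sense east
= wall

>>> pop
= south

>>> move north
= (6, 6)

>>> sense north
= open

>>> push north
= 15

>>> move north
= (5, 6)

>>> sense north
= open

>>> push north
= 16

>>> move north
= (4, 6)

>>> sense north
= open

>>> push north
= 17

>>> move north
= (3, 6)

>>> sense north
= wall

>>> sense east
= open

>>> push east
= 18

>>> move east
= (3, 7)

>>> sense south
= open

>>> push south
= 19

>>> move south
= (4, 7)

>>> sense south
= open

>>> push south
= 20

>>> move south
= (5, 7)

>>> sense south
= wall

>>> pop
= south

>>> move north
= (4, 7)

>>> pop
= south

>>> move north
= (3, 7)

>>> sense north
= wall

>>> pop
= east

>>> move west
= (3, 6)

>>> pop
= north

>>> move south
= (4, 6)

>>> pop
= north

>>> move south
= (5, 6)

>>> pop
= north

>>> move south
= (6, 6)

>>> pop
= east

>>> move west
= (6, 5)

>>> pop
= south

>>> move north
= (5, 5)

>>> pop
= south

>>> move north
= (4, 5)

>>> pop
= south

>>> move north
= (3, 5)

>>> pop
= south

>>> move north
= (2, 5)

>>> pop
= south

>>> move north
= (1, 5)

>>> sense east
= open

>>> push east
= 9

>>> move east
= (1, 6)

>>> sense north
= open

>>> push north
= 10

>>> move north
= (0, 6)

>>> sense east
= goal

>>> move east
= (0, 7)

Answer: (0, 7)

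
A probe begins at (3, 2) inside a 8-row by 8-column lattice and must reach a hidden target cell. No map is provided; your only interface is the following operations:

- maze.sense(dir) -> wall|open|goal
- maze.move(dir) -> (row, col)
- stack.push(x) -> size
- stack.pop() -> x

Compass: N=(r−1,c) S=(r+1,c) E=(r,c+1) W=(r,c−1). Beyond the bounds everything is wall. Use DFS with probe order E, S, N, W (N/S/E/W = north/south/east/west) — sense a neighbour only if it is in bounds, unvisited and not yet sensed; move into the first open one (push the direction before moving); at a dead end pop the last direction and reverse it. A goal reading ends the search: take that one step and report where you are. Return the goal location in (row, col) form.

-- 1. sense(east) => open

-- 2. push(east) => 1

-- 3. move(east) => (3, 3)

-- 4. sense(east) => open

-- 5. push(east) => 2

-- 6. move(east) => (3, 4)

-- 7. sense(east) => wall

-- 8. sense(south) => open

-- 9. push(south) => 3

-- 10. move(south) => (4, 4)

-- 11. sense(east) => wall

-- 12. sense(south) => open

-- 13. push(south) => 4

-- 14. move(south) => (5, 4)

-- 15. sense(east) => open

-- 16. push(east) => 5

-- 17. move(east) => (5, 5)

-- 18. sense(east) => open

-- 19. push(east) => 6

-- 20. move(east) => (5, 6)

-- 21. sense(east) => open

-- 22. push(east) => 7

-- 23. move(east) => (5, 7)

-- 24. sense(south) => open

-- 25. push(south) => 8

-- 26. move(south) => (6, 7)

-- 27. sense(south) => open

-- 28. push(south) => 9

-- 29. move(south) => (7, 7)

-- 30. sense(west) => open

-- 31. push(west) => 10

-- 32. move(west) => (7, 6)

-- 33. sense(north) => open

-- 34. push(north) => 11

-- 35. move(north) => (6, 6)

-- 36. sense(west) => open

-- 37. push(west) => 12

-- 38. move(west) => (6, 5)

-- 39. sense(south) => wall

-- 40. sense(west) => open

-- 41. push(west) => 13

-- 42. move(west) => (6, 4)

-- 43. sense(south) => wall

-- 44. sense(west) => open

-- 45. push(west) => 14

-- 46. move(west) => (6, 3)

-- 47. sense(south) => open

-- 48. push(south) => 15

-- 49. move(south) => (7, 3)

-- 50. sense(west) => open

-- 51. push(west) => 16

-- 52. move(west) => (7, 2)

-- 53. sense(north) => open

-- 54. push(north) => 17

-- 55. move(north) => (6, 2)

-- 56. sense(north) => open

-- 57. push(north) => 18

-- 58. move(north) => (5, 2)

-- 59. sense(east) => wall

-- 60. sense(north) => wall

-- 61. sense(west) => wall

-- 62. pop() => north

-- 63. move(south) => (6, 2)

-- 64. sense(west) => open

-- 65. push(west) => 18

-- 66. move(west) => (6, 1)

-- 67. sense(south) => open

-- 68. push(south) => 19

-- 69. move(south) => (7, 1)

-- 70. sense(west) => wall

-- 71. pop() => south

-- 72. move(north) => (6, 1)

-- 73. sense(west) => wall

-- 74. pop() => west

-- 75. move(east) => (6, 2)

-- 76. pop() => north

-- 77. move(south) => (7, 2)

-- 78. pop() => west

-- 79. move(east) => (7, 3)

-- 80. pop() => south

-- 81. move(north) => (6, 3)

-- 82. pop() => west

-- 83. move(east) => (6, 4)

-- 84. pop() => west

-- 85. move(east) => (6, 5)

-- 86. pop() => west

-- 87. move(east) => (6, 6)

-- 88. pop() => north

-- 89. move(south) => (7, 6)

-- 90. pop() => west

-- 91. move(east) => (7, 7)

-- 92. pop() => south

-- 93. move(north) => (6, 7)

-- 94. pop() => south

-- 95. move(north) => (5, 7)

-- 96. sense(north) => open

-- 97. push(north) => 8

-- 98. move(north) => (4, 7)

-- 99. sense(north) => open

-- 100. push(north) => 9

-- 101. move(north) => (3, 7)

-- 102. sense(north) => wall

-- 103. sense(west) => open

-- 104. push(west) => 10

-- 105. move(west) => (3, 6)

-- 106. sense(south) => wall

-- 107. sense(north) => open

-- 108. push(north) => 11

-- 109. move(north) => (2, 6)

-- 110. sense(north) => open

-- 111. push(north) => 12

-- 112. move(north) => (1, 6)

-- 113. sense(east) => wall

-- 114. sense(north) => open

-- 115. push(north) => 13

-- 116. move(north) => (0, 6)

-- 117. sense(east) => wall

-- 118. sense(west) => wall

-- 119. pop() => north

-- 120. move(south) => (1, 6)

-- 121. sense(west) => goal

-- 122. move(west) => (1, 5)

Answer: (1, 5)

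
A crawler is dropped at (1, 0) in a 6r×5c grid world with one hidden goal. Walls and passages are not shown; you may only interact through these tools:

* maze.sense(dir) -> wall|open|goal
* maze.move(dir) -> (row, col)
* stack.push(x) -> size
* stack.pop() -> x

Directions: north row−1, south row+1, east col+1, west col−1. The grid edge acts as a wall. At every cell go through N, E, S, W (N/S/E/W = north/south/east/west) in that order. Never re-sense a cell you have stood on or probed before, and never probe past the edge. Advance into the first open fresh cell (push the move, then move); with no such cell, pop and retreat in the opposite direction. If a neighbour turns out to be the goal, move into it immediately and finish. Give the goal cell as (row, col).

[in] maze.sense dir=north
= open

[in] stack.push x=north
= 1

[in] maze.move dir=north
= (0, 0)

[in] maze.sense dir=east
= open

[in] stack.push x=east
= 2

[in] maze.move dir=east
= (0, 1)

[in] maze.sense dir=east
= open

[in] stack.push x=east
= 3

[in] maze.move dir=east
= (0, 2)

[in] maze.sense dir=east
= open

[in] stack.push x=east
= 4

[in] maze.move dir=east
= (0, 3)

[in] maze.sense dir=east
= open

[in] stack.push x=east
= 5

[in] maze.move dir=east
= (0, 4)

[in] maze.sense dir=south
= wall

[in] stack.pop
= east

[in] maze.move dir=west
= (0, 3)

[in] maze.sense dir=south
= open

[in] stack.push x=south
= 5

[in] maze.move dir=south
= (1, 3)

[in] maze.sense dir=south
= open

[in] stack.push x=south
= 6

[in] maze.move dir=south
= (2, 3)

[in] maze.sense dir=east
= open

[in] stack.push x=east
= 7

[in] maze.move dir=east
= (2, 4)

[in] maze.sense dir=south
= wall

[in] stack.pop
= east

[in] maze.move dir=west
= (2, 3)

[in] maze.sense dir=south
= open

[in] stack.push x=south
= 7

[in] maze.move dir=south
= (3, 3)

[in] maze.sense dir=south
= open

[in] stack.push x=south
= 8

[in] maze.move dir=south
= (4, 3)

[in] maze.sense dir=east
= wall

[in] maze.sense dir=south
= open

[in] stack.push x=south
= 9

[in] maze.move dir=south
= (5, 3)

[in] maze.sense dir=east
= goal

[in] maze.move dir=east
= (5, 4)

Answer: (5, 4)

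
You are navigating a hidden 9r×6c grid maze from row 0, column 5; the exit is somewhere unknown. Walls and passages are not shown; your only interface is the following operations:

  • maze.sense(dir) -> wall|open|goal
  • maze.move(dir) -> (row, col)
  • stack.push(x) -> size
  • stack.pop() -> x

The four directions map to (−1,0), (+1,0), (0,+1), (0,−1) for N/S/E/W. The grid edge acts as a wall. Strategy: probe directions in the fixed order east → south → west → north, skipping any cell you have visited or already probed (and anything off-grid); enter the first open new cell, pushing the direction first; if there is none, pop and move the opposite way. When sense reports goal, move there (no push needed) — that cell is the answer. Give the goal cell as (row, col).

I run maze.sense using dir→south, : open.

I invoke stack.push using x→south, yielding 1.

Using maze.move using dir→south, which returns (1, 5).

Calling maze.sense using dir→south, → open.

Now I run stack.push using x→south, giving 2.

I use maze.move using dir→south, giving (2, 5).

Using maze.sense using dir→south, and observe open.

I use stack.push using x→south, which returns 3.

Now I run maze.move using dir→south, : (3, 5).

I run maze.sense using dir→south, and see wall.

I call maze.sense using dir→west, and observe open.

Calling stack.push using x→west, — result: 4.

I invoke maze.move using dir→west, → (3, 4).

Then maze.sense using dir→south, and see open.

I invoke stack.push using x→south, and get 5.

I invoke maze.move using dir→south, and see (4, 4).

I call maze.sense using dir→south, and get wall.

Calling maze.sense using dir→west, and observe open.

I call stack.push using x→west, and get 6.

Calling maze.move using dir→west, and observe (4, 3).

I use maze.sense using dir→south, yielding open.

Using stack.push using x→south, → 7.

I run maze.move using dir→south, and get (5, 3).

Now I run maze.sense using dir→south, giving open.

Then stack.push using x→south, giving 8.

Then maze.move using dir→south, yielding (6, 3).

I try maze.sense using dir→east, : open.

I try stack.push using x→east, — result: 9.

Now I run maze.move using dir→east, — result: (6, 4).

I call maze.sense using dir→east, and get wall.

Next I call maze.sense using dir→south, and see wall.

I call stack.pop, → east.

Using maze.move using dir→west, giving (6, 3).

Invoking maze.sense using dir→south, giving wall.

Using maze.sense using dir→west, and get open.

Then stack.push using x→west, — result: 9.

I invoke maze.move using dir→west, and see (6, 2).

I use maze.sense using dir→south, yielding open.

I try stack.push using x→south, yielding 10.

I invoke maze.move using dir→south, — result: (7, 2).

I call maze.sense using dir→south, and see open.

I call stack.push using x→south, : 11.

I call maze.move using dir→south, → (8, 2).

Next I call maze.sense using dir→east, : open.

I try stack.push using x→east, and get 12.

Using maze.move using dir→east, giving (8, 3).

Using maze.sense using dir→east, → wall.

I try stack.pop, giving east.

Using maze.move using dir→west, and see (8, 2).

I call maze.sense using dir→west, which returns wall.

Next I call stack.pop, — result: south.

Using maze.move using dir→north, : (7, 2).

Calling maze.sense using dir→west, yielding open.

I use stack.push using x→west, and get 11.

I call maze.move using dir→west, and get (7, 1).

I call maze.sense using dir→west, giving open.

I call stack.push using x→west, which returns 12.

Invoking maze.move using dir→west, → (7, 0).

Calling maze.sense using dir→south, → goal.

Invoking maze.move using dir→south, yielding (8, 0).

Answer: (8, 0)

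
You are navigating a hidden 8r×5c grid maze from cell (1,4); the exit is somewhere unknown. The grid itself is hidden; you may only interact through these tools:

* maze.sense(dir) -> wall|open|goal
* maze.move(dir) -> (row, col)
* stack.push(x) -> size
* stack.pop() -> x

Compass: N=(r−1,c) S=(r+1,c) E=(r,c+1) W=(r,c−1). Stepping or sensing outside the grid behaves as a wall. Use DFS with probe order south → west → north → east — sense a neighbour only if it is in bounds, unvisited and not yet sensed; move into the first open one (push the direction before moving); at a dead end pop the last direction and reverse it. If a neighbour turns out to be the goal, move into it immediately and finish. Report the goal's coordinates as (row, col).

>>> maze.sense dir='south'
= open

>>> stack.push x='south'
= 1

>>> maze.move dir='south'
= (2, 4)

>>> maze.sense dir='south'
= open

>>> stack.push x='south'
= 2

>>> maze.move dir='south'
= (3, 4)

>>> maze.sense dir='south'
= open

>>> stack.push x='south'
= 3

>>> maze.move dir='south'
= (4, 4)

>>> maze.sense dir='south'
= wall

>>> maze.sense dir='west'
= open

>>> stack.push x='west'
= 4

>>> maze.move dir='west'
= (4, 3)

>>> maze.sense dir='south'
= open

>>> stack.push x='south'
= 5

>>> maze.move dir='south'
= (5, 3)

>>> maze.sense dir='south'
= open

>>> stack.push x='south'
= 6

>>> maze.move dir='south'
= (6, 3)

>>> maze.sense dir='south'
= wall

>>> maze.sense dir='west'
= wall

>>> maze.sense dir='east'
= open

>>> stack.push x='east'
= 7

>>> maze.move dir='east'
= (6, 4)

>>> maze.sense dir='south'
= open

>>> stack.push x='south'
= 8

>>> maze.move dir='south'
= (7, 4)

>>> stack.pop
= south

>>> maze.move dir='north'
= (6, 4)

>>> stack.pop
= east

>>> maze.move dir='west'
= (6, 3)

>>> stack.pop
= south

>>> maze.move dir='north'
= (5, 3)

>>> maze.sense dir='west'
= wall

>>> stack.pop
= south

>>> maze.move dir='north'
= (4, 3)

>>> maze.sense dir='west'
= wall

>>> maze.sense dir='north'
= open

>>> stack.push x='north'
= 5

>>> maze.move dir='north'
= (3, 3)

>>> maze.sense dir='west'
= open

>>> stack.push x='west'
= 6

>>> maze.move dir='west'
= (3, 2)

>>> maze.sense dir='west'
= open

>>> stack.push x='west'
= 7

>>> maze.move dir='west'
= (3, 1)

>>> maze.sense dir='south'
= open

>>> stack.push x='south'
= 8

>>> maze.move dir='south'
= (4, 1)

>>> maze.sense dir='south'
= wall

>>> maze.sense dir='west'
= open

>>> stack.push x='west'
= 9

>>> maze.move dir='west'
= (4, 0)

>>> maze.sense dir='south'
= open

>>> stack.push x='south'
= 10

>>> maze.move dir='south'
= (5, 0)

>>> maze.sense dir='south'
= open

>>> stack.push x='south'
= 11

>>> maze.move dir='south'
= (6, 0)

>>> maze.sense dir='south'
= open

>>> stack.push x='south'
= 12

>>> maze.move dir='south'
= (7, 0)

>>> maze.sense dir='east'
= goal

>>> maze.move dir='east'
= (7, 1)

Answer: (7, 1)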